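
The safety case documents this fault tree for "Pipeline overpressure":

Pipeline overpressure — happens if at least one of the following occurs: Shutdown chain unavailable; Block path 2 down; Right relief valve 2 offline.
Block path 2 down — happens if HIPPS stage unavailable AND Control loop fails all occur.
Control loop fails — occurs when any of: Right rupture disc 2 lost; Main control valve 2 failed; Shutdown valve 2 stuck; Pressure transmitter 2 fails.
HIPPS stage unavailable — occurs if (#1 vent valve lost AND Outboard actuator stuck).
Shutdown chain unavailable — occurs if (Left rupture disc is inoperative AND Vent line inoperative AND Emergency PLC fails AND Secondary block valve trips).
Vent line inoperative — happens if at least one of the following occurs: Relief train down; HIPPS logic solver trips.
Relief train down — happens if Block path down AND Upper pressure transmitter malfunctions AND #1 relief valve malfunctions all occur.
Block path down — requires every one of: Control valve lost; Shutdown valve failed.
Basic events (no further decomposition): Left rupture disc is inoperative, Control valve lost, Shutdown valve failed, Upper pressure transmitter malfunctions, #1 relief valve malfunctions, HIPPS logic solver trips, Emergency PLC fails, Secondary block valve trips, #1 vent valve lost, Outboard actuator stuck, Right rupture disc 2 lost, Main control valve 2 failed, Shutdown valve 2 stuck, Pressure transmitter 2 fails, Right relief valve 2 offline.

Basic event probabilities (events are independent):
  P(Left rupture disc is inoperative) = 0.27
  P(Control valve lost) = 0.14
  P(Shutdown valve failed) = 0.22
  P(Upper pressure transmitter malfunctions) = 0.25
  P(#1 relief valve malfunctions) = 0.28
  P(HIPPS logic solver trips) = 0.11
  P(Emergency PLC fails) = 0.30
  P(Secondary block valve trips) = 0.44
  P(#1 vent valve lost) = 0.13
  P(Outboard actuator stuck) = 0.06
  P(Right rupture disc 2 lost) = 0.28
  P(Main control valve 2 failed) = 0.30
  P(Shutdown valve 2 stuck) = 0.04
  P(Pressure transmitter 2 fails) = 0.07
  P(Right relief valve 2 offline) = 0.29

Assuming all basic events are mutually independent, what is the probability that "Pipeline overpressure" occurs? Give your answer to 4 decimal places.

P(Block path down) [AND] = 0.14 × 0.22 = 0.030800
P(Relief train down) [AND] = 0.030800 × 0.25 × 0.28 = 0.002156
P(Vent line inoperative) [OR] = 1 − (1−0.002156) × (1−0.11) = 0.111919
P(Shutdown chain unavailable) [AND] = 0.27 × 0.111919 × 0.30 × 0.44 = 0.003989
P(HIPPS stage unavailable) [AND] = 0.13 × 0.06 = 0.007800
P(Control loop fails) [OR] = 1 − (1−0.28) × (1−0.30) × (1−0.04) × (1−0.07) = 0.550029
P(Block path 2 down) [AND] = 0.007800 × 0.550029 = 0.004290
P(Pipeline overpressure) [OR] = 1 − (1−0.003989) × (1−0.004290) × (1−0.29) = 0.295866
Rounded to 4 decimal places: P(Pipeline overpressure) ≈ 0.2959.

0.2959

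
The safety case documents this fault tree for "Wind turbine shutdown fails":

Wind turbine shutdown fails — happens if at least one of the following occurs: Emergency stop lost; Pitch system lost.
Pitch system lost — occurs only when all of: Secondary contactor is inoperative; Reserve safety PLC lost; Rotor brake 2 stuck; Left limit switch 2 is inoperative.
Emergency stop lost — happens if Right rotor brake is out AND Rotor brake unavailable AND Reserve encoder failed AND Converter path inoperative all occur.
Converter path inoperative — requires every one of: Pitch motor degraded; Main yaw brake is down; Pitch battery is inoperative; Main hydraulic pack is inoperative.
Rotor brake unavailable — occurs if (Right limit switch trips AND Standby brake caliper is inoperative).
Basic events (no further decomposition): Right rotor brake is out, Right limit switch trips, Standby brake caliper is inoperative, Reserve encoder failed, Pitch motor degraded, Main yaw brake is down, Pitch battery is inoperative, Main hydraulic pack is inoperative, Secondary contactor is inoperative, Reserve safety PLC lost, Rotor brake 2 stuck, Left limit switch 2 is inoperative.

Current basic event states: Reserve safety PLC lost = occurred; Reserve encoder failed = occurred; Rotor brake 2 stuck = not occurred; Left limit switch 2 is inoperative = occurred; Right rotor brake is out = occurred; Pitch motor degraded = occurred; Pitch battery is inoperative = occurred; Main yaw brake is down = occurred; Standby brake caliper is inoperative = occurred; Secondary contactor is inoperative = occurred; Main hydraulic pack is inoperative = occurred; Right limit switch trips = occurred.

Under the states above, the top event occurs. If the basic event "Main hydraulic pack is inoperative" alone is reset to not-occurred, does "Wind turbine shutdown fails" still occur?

No

Counterfactual: set "Main hydraulic pack is inoperative" to not occurred.
Rotor brake unavailable [AND]: Right limit switch trips=occurs, Standby brake caliper is inoperative=occurs → all inputs occur → occurs.
Converter path inoperative [AND]: Pitch motor degraded=occurs, Main yaw brake is down=occurs, Pitch battery is inoperative=occurs, Main hydraulic pack is inoperative=not → not all inputs occur → does not occur.
Emergency stop lost [AND]: Right rotor brake is out=occurs, Rotor brake unavailable=occurs, Reserve encoder failed=occurs, Converter path inoperative=not → not all inputs occur → does not occur.
Pitch system lost [AND]: Secondary contactor is inoperative=occurs, Reserve safety PLC lost=occurs, Rotor brake 2 stuck=not, Left limit switch 2 is inoperative=occurs → not all inputs occur → does not occur.
Wind turbine shutdown fails [OR]: Emergency stop lost=not, Pitch system lost=not → no input occurs → does not occur.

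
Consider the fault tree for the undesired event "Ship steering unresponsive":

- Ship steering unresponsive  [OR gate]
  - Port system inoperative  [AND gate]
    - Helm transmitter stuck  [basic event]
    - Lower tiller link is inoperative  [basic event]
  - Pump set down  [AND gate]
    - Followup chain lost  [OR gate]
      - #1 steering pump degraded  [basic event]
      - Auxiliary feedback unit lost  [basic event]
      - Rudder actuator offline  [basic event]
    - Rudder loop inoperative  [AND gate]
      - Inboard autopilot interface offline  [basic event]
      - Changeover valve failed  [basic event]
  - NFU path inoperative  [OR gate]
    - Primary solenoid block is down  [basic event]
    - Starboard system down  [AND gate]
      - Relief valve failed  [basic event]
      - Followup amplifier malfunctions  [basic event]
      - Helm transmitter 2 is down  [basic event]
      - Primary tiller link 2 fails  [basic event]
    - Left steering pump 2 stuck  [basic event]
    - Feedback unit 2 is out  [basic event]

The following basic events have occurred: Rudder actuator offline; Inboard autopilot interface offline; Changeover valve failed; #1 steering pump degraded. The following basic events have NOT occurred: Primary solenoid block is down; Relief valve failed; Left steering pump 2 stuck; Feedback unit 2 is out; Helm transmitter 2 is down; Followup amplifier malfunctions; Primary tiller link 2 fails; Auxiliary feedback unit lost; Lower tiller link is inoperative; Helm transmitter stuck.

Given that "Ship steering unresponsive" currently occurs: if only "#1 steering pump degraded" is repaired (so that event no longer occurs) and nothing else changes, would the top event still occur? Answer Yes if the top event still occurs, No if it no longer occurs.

Counterfactual: set "#1 steering pump degraded" to not occurred.
Port system inoperative [AND]: Helm transmitter stuck=not, Lower tiller link is inoperative=not → not all inputs occur → does not occur.
Followup chain lost [OR]: #1 steering pump degraded=not, Auxiliary feedback unit lost=not, Rudder actuator offline=occurs → at least one input occurs → occurs.
Rudder loop inoperative [AND]: Inboard autopilot interface offline=occurs, Changeover valve failed=occurs → all inputs occur → occurs.
Pump set down [AND]: Followup chain lost=occurs, Rudder loop inoperative=occurs → all inputs occur → occurs.
Starboard system down [AND]: Relief valve failed=not, Followup amplifier malfunctions=not, Helm transmitter 2 is down=not, Primary tiller link 2 fails=not → not all inputs occur → does not occur.
NFU path inoperative [OR]: Primary solenoid block is down=not, Starboard system down=not, Left steering pump 2 stuck=not, Feedback unit 2 is out=not → no input occurs → does not occur.
Ship steering unresponsive [OR]: Port system inoperative=not, Pump set down=occurs, NFU path inoperative=not → at least one input occurs → occurs.

Yes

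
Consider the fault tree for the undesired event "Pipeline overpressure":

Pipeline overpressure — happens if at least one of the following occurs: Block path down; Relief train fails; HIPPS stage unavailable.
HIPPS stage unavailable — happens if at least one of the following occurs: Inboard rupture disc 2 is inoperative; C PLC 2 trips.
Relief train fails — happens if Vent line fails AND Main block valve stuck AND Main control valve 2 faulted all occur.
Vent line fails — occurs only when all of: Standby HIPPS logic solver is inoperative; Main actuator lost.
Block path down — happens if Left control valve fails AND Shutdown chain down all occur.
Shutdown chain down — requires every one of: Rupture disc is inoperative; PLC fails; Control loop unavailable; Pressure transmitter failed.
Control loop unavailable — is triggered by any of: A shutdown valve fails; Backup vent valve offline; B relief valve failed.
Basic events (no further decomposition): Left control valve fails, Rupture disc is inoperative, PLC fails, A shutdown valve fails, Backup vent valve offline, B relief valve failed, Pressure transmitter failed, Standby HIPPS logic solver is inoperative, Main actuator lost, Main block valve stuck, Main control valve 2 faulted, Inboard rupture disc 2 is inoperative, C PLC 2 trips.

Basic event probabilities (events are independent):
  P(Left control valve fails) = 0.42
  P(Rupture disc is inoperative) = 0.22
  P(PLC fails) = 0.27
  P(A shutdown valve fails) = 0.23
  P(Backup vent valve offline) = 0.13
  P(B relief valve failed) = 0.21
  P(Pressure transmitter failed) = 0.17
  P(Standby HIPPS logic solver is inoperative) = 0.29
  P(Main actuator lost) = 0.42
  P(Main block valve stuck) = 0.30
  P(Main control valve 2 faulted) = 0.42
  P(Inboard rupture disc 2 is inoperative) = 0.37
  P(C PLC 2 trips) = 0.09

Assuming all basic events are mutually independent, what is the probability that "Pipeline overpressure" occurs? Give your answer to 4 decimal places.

0.4366

P(Control loop unavailable) [OR] = 1 − (1−0.23) × (1−0.13) × (1−0.21) = 0.470779
P(Shutdown chain down) [AND] = 0.22 × 0.27 × 0.470779 × 0.17 = 0.004754
P(Block path down) [AND] = 0.42 × 0.004754 = 0.001997
P(Vent line fails) [AND] = 0.29 × 0.42 = 0.121800
P(Relief train fails) [AND] = 0.121800 × 0.30 × 0.42 = 0.015347
P(HIPPS stage unavailable) [OR] = 1 − (1−0.37) × (1−0.09) = 0.426700
P(Pipeline overpressure) [OR] = 1 − (1−0.001997) × (1−0.015347) × (1−0.426700) = 0.436626
Rounded to 4 decimal places: P(Pipeline overpressure) ≈ 0.4366.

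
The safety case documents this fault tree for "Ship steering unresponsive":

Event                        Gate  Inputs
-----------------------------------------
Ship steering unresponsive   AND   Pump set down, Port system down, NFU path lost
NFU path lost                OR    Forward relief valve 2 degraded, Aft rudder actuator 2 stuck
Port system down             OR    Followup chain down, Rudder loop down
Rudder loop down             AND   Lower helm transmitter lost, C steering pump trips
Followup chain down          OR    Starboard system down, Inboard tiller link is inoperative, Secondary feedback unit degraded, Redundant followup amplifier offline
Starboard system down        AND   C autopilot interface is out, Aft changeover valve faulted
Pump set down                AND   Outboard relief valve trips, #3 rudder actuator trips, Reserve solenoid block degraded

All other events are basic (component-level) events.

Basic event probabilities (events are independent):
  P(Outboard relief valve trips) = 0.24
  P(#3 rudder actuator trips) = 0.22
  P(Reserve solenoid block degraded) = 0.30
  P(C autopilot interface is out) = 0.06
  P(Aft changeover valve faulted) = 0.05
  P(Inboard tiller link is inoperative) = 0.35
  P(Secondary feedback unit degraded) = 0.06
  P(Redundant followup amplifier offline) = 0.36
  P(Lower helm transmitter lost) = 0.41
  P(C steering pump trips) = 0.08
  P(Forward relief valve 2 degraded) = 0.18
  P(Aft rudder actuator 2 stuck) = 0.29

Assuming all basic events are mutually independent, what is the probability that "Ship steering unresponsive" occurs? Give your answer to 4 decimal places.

0.0041

P(Pump set down) [AND] = 0.24 × 0.22 × 0.30 = 0.015840
P(Starboard system down) [AND] = 0.06 × 0.05 = 0.003000
P(Followup chain down) [OR] = 1 − (1−0.003000) × (1−0.35) × (1−0.06) × (1−0.36) = 0.610133
P(Rudder loop down) [AND] = 0.41 × 0.08 = 0.032800
P(Port system down) [OR] = 1 − (1−0.610133) × (1−0.032800) = 0.622921
P(NFU path lost) [OR] = 1 − (1−0.18) × (1−0.29) = 0.417800
P(Ship steering unresponsive) [AND] = 0.015840 × 0.622921 × 0.417800 = 0.004122
Rounded to 4 decimal places: P(Ship steering unresponsive) ≈ 0.0041.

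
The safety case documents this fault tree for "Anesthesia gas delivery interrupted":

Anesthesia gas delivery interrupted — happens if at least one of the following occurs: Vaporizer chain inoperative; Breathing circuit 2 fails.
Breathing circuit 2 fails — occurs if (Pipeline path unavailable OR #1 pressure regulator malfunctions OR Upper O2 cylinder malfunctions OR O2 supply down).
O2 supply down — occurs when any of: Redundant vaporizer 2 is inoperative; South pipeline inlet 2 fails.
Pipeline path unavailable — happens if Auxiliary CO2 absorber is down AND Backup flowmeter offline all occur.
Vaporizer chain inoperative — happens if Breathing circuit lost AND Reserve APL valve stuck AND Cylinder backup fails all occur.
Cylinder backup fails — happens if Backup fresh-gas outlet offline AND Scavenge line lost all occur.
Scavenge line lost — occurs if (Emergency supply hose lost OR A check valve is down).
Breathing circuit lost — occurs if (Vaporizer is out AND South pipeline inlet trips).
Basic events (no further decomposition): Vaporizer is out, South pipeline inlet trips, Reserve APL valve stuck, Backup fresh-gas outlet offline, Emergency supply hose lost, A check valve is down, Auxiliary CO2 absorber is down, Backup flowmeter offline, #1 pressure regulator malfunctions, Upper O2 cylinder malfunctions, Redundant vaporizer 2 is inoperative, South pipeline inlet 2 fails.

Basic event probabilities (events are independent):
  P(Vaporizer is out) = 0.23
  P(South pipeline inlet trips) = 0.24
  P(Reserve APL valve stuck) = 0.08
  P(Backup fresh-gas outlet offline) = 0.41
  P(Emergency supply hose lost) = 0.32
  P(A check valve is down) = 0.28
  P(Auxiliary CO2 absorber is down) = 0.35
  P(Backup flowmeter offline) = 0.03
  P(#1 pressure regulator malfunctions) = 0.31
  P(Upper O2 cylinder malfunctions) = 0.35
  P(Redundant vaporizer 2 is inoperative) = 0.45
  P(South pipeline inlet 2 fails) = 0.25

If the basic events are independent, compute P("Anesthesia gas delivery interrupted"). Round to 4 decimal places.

0.8171

P(Breathing circuit lost) [AND] = 0.23 × 0.24 = 0.055200
P(Scavenge line lost) [OR] = 1 − (1−0.32) × (1−0.28) = 0.510400
P(Cylinder backup fails) [AND] = 0.41 × 0.510400 = 0.209264
P(Vaporizer chain inoperative) [AND] = 0.055200 × 0.08 × 0.209264 = 0.000924
P(Pipeline path unavailable) [AND] = 0.35 × 0.03 = 0.010500
P(O2 supply down) [OR] = 1 − (1−0.45) × (1−0.25) = 0.587500
P(Breathing circuit 2 fails) [OR] = 1 − (1−0.010500) × (1−0.31) × (1−0.35) × (1−0.587500) = 0.816936
P(Anesthesia gas delivery interrupted) [OR] = 1 − (1−0.000924) × (1−0.816936) = 0.817105
Rounded to 4 decimal places: P(Anesthesia gas delivery interrupted) ≈ 0.8171.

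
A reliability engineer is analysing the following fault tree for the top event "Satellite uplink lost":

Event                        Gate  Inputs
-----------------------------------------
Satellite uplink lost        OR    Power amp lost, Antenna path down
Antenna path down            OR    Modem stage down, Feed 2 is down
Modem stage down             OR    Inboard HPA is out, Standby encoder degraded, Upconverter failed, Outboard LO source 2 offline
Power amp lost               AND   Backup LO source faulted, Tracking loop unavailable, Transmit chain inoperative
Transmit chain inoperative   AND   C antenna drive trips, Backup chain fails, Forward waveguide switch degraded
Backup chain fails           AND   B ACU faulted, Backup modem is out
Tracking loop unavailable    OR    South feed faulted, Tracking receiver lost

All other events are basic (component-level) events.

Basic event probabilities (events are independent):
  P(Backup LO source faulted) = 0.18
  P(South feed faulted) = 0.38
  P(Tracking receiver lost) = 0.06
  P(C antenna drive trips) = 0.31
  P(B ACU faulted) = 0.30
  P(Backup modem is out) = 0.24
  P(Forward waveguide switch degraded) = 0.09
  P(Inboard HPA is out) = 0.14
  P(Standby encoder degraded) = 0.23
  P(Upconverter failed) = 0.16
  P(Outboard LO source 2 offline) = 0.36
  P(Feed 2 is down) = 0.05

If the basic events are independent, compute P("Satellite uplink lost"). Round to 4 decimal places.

P(Tracking loop unavailable) [OR] = 1 − (1−0.38) × (1−0.06) = 0.417200
P(Backup chain fails) [AND] = 0.30 × 0.24 = 0.072000
P(Transmit chain inoperative) [AND] = 0.31 × 0.072000 × 0.09 = 0.002009
P(Power amp lost) [AND] = 0.18 × 0.417200 × 0.002009 = 0.000151
P(Modem stage down) [OR] = 1 − (1−0.14) × (1−0.23) × (1−0.16) × (1−0.36) = 0.644001
P(Antenna path down) [OR] = 1 − (1−0.644001) × (1−0.05) = 0.661801
P(Satellite uplink lost) [OR] = 1 − (1−0.000151) × (1−0.661801) = 0.661852
Rounded to 4 decimal places: P(Satellite uplink lost) ≈ 0.6619.

0.6619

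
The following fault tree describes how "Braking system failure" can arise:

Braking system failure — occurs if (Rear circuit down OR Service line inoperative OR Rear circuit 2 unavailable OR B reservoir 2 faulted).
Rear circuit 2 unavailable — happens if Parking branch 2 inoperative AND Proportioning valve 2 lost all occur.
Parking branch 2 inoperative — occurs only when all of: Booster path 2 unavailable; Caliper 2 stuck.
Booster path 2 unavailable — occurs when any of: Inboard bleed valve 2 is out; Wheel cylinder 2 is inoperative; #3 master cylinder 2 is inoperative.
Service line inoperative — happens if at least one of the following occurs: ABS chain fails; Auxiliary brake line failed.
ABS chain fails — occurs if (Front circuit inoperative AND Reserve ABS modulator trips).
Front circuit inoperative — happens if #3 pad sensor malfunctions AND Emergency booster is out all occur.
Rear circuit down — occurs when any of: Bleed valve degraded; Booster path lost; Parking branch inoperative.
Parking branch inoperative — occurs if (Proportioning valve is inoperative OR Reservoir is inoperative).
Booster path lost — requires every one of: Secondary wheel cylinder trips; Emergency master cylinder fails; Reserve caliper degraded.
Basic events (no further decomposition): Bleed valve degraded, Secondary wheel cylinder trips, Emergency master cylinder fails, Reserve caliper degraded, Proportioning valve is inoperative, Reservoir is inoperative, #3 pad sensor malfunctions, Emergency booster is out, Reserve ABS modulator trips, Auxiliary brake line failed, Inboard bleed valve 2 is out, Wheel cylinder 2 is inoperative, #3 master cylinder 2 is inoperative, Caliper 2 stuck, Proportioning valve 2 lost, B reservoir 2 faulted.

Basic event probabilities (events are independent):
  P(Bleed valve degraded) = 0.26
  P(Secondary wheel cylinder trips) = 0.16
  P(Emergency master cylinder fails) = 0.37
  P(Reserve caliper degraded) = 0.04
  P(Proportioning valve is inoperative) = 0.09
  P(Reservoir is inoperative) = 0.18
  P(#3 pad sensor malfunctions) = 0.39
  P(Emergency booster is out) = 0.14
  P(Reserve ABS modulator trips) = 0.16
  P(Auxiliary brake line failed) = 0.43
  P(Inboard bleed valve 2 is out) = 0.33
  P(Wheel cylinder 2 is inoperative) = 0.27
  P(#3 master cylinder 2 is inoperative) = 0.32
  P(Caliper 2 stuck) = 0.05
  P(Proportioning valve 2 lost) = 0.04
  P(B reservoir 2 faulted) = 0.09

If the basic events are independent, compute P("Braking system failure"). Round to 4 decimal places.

P(Booster path lost) [AND] = 0.16 × 0.37 × 0.04 = 0.002368
P(Parking branch inoperative) [OR] = 1 − (1−0.09) × (1−0.18) = 0.253800
P(Rear circuit down) [OR] = 1 − (1−0.26) × (1−0.002368) × (1−0.253800) = 0.449120
P(Front circuit inoperative) [AND] = 0.39 × 0.14 = 0.054600
P(ABS chain fails) [AND] = 0.054600 × 0.16 = 0.008736
P(Service line inoperative) [OR] = 1 − (1−0.008736) × (1−0.43) = 0.434980
P(Booster path 2 unavailable) [OR] = 1 − (1−0.33) × (1−0.27) × (1−0.32) = 0.667412
P(Parking branch 2 inoperative) [AND] = 0.667412 × 0.05 = 0.033371
P(Rear circuit 2 unavailable) [AND] = 0.033371 × 0.04 = 0.001335
P(Braking system failure) [OR] = 1 − (1−0.449120) × (1−0.434980) × (1−0.001335) × (1−0.09) = 0.717133
Rounded to 4 decimal places: P(Braking system failure) ≈ 0.7171.

0.7171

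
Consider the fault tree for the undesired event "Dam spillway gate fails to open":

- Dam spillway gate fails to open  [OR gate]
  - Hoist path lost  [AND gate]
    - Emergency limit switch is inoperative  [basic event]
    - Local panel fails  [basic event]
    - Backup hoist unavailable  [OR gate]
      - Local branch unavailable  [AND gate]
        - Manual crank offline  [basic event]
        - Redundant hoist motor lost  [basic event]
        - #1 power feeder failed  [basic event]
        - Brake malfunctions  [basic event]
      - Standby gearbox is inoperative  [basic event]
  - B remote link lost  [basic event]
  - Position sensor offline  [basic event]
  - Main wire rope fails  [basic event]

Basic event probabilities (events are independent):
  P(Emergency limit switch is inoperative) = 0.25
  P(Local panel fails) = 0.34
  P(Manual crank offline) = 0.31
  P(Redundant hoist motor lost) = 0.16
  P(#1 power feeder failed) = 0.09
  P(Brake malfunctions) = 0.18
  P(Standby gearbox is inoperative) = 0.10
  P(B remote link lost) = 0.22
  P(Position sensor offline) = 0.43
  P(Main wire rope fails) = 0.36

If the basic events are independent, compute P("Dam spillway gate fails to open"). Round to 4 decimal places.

P(Local branch unavailable) [AND] = 0.31 × 0.16 × 0.09 × 0.18 = 0.000804
P(Backup hoist unavailable) [OR] = 1 − (1−0.000804) × (1−0.10) = 0.100724
P(Hoist path lost) [AND] = 0.25 × 0.34 × 0.100724 = 0.008562
P(Dam spillway gate fails to open) [OR] = 1 − (1−0.008562) × (1−0.22) × (1−0.43) × (1−0.36) = 0.717892
Rounded to 4 decimal places: P(Dam spillway gate fails to open) ≈ 0.7179.

0.7179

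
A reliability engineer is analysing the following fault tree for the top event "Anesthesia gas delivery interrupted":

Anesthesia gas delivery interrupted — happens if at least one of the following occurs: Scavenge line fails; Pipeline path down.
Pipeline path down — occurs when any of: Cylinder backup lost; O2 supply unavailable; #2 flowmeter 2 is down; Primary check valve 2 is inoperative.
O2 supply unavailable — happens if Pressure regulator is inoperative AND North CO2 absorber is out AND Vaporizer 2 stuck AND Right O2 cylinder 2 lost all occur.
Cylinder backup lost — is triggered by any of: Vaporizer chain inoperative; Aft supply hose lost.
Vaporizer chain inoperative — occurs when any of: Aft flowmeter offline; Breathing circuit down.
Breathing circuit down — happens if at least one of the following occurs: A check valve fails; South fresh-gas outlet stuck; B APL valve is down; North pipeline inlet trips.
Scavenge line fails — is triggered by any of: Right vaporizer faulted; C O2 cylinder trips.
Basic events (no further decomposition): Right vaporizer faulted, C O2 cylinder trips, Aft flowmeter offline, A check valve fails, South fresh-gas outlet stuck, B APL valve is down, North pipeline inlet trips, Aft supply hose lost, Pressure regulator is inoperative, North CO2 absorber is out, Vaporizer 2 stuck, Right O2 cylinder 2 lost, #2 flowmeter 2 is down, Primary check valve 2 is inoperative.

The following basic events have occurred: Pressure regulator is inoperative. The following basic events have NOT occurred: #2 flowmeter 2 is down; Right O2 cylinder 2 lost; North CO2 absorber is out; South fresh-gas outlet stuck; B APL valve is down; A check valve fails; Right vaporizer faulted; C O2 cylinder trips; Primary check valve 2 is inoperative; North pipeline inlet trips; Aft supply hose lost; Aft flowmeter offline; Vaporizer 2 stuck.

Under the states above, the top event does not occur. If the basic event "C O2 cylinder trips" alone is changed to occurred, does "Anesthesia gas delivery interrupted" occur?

Counterfactual: set "C O2 cylinder trips" to occurred.
Scavenge line fails [OR]: Right vaporizer faulted=not, C O2 cylinder trips=occurs → at least one input occurs → occurs.
Breathing circuit down [OR]: A check valve fails=not, South fresh-gas outlet stuck=not, B APL valve is down=not, North pipeline inlet trips=not → no input occurs → does not occur.
Vaporizer chain inoperative [OR]: Aft flowmeter offline=not, Breathing circuit down=not → no input occurs → does not occur.
Cylinder backup lost [OR]: Vaporizer chain inoperative=not, Aft supply hose lost=not → no input occurs → does not occur.
O2 supply unavailable [AND]: Pressure regulator is inoperative=occurs, North CO2 absorber is out=not, Vaporizer 2 stuck=not, Right O2 cylinder 2 lost=not → not all inputs occur → does not occur.
Pipeline path down [OR]: Cylinder backup lost=not, O2 supply unavailable=not, #2 flowmeter 2 is down=not, Primary check valve 2 is inoperative=not → no input occurs → does not occur.
Anesthesia gas delivery interrupted [OR]: Scavenge line fails=occurs, Pipeline path down=not → at least one input occurs → occurs.

Yes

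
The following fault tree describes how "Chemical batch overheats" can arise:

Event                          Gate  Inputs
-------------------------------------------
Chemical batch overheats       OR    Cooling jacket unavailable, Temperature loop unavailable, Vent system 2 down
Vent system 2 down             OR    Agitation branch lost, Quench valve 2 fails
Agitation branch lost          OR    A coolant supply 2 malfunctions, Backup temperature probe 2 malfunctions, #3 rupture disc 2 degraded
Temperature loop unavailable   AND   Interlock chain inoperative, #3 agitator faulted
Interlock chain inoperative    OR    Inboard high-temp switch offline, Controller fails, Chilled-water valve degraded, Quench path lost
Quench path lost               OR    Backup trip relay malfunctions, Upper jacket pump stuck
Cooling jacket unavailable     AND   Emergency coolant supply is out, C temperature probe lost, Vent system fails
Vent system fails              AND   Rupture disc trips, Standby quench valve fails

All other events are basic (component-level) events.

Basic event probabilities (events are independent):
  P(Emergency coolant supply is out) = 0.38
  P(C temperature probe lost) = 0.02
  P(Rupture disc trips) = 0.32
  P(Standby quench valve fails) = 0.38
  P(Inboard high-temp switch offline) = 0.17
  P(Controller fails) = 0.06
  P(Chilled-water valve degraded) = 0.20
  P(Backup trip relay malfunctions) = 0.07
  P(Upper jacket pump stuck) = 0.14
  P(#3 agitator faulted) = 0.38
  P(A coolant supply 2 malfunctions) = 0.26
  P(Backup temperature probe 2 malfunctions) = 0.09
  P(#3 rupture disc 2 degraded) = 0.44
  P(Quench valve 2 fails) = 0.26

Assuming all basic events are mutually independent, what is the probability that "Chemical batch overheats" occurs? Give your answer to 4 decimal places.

P(Vent system fails) [AND] = 0.32 × 0.38 = 0.121600
P(Cooling jacket unavailable) [AND] = 0.38 × 0.02 × 0.121600 = 0.000924
P(Quench path lost) [OR] = 1 − (1−0.07) × (1−0.14) = 0.200200
P(Interlock chain inoperative) [OR] = 1 − (1−0.17) × (1−0.06) × (1−0.20) × (1−0.200200) = 0.500797
P(Temperature loop unavailable) [AND] = 0.500797 × 0.38 = 0.190303
P(Agitation branch lost) [OR] = 1 − (1−0.26) × (1−0.09) × (1−0.44) = 0.622896
P(Vent system 2 down) [OR] = 1 − (1−0.622896) × (1−0.26) = 0.720943
P(Chemical batch overheats) [OR] = 1 − (1−0.000924) × (1−0.190303) × (1−0.720943) = 0.774257
Rounded to 4 decimal places: P(Chemical batch overheats) ≈ 0.7743.

0.7743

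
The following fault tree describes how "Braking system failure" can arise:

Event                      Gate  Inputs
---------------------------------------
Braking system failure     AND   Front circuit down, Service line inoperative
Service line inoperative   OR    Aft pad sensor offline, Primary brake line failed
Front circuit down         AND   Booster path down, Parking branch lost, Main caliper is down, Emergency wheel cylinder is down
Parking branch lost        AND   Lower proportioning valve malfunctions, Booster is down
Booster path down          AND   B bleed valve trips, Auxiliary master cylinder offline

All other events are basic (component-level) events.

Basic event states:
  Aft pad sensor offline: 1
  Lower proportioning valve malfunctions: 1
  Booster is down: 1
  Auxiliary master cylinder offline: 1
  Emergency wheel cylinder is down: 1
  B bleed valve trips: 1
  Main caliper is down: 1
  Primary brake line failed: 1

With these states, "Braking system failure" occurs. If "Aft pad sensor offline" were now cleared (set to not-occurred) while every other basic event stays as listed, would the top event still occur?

Yes

Counterfactual: set "Aft pad sensor offline" to not occurred.
Booster path down [AND]: B bleed valve trips=occurs, Auxiliary master cylinder offline=occurs → all inputs occur → occurs.
Parking branch lost [AND]: Lower proportioning valve malfunctions=occurs, Booster is down=occurs → all inputs occur → occurs.
Front circuit down [AND]: Booster path down=occurs, Parking branch lost=occurs, Main caliper is down=occurs, Emergency wheel cylinder is down=occurs → all inputs occur → occurs.
Service line inoperative [OR]: Aft pad sensor offline=not, Primary brake line failed=occurs → at least one input occurs → occurs.
Braking system failure [AND]: Front circuit down=occurs, Service line inoperative=occurs → all inputs occur → occurs.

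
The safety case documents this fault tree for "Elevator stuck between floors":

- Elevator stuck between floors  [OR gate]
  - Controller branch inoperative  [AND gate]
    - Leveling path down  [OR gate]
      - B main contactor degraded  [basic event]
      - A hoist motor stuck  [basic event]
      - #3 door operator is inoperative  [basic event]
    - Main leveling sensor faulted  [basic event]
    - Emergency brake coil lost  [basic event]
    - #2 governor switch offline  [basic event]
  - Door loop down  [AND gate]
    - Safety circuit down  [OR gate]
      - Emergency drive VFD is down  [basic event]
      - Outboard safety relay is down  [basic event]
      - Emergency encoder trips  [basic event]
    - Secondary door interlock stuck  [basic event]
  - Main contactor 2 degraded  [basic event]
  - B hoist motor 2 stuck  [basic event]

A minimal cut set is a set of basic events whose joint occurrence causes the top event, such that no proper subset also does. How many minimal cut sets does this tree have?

Leveling path down [OR]: union of children's cut sets → 3 cut set(s).
Controller branch inoperative [AND]: one cut set from each child combined → 3 × 1 × 1 × 1 = 3 cut set(s).
Safety circuit down [OR]: union of children's cut sets → 3 cut set(s).
Door loop down [AND]: one cut set from each child combined → 3 × 1 = 3 cut set(s).
Elevator stuck between floors [OR]: union of children's cut sets → 8 cut set(s).
Minimal cut sets: {#2 governor switch offline, B main contactor degraded, Emergency brake coil lost, Main leveling sensor faulted}; {#2 governor switch offline, A hoist motor stuck, Emergency brake coil lost, Main leveling sensor faulted}; {#2 governor switch offline, #3 door operator is inoperative, Emergency brake coil lost, Main leveling sensor faulted}; {Emergency drive VFD is down, Secondary door interlock stuck}; {Outboard safety relay is down, Secondary door interlock stuck}; {Emergency encoder trips, Secondary door interlock stuck}; {Main contactor 2 degraded}; {B hoist motor 2 stuck}.

8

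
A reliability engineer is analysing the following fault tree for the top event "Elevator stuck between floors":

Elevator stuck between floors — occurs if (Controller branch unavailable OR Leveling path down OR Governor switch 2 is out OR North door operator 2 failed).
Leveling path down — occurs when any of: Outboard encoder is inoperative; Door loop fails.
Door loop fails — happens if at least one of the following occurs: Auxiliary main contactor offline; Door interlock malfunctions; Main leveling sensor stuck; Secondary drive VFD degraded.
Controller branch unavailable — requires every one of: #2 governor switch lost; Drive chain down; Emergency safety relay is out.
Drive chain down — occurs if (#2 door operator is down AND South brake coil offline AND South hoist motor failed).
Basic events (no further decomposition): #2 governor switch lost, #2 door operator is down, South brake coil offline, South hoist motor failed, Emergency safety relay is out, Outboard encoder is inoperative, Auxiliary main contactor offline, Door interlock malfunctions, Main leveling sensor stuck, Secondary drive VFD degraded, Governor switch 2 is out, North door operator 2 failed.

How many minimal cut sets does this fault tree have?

8

Drive chain down [AND]: one cut set from each child combined → 1 × 1 × 1 = 1 cut set(s).
Controller branch unavailable [AND]: one cut set from each child combined → 1 × 1 × 1 = 1 cut set(s).
Door loop fails [OR]: union of children's cut sets → 4 cut set(s).
Leveling path down [OR]: union of children's cut sets → 5 cut set(s).
Elevator stuck between floors [OR]: union of children's cut sets → 8 cut set(s).
Minimal cut sets: {#2 door operator is down, #2 governor switch lost, Emergency safety relay is out, South brake coil offline, South hoist motor failed}; {Outboard encoder is inoperative}; {Auxiliary main contactor offline}; {Door interlock malfunctions}; {Main leveling sensor stuck}; {Secondary drive VFD degraded}; {Governor switch 2 is out}; {North door operator 2 failed}.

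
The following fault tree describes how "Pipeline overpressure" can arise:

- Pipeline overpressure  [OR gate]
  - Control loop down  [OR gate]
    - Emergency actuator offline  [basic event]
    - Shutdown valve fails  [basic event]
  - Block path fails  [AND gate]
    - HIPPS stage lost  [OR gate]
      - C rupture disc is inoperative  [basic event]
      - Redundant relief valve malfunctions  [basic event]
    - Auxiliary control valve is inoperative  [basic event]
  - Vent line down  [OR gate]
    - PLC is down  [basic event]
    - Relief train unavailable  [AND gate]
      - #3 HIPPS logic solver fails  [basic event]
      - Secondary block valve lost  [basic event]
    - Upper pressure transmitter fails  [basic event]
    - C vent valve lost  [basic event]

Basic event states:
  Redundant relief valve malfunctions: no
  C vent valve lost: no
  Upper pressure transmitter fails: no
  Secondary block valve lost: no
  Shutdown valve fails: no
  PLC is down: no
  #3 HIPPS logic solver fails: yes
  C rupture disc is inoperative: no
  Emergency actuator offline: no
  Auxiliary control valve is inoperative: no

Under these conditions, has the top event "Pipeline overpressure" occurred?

Control loop down [OR]: Emergency actuator offline=not, Shutdown valve fails=not → no input occurs → does not occur.
HIPPS stage lost [OR]: C rupture disc is inoperative=not, Redundant relief valve malfunctions=not → no input occurs → does not occur.
Block path fails [AND]: HIPPS stage lost=not, Auxiliary control valve is inoperative=not → not all inputs occur → does not occur.
Relief train unavailable [AND]: #3 HIPPS logic solver fails=occurs, Secondary block valve lost=not → not all inputs occur → does not occur.
Vent line down [OR]: PLC is down=not, Relief train unavailable=not, Upper pressure transmitter fails=not, C vent valve lost=not → no input occurs → does not occur.
Pipeline overpressure [OR]: Control loop down=not, Block path fails=not, Vent line down=not → no input occurs → does not occur.

No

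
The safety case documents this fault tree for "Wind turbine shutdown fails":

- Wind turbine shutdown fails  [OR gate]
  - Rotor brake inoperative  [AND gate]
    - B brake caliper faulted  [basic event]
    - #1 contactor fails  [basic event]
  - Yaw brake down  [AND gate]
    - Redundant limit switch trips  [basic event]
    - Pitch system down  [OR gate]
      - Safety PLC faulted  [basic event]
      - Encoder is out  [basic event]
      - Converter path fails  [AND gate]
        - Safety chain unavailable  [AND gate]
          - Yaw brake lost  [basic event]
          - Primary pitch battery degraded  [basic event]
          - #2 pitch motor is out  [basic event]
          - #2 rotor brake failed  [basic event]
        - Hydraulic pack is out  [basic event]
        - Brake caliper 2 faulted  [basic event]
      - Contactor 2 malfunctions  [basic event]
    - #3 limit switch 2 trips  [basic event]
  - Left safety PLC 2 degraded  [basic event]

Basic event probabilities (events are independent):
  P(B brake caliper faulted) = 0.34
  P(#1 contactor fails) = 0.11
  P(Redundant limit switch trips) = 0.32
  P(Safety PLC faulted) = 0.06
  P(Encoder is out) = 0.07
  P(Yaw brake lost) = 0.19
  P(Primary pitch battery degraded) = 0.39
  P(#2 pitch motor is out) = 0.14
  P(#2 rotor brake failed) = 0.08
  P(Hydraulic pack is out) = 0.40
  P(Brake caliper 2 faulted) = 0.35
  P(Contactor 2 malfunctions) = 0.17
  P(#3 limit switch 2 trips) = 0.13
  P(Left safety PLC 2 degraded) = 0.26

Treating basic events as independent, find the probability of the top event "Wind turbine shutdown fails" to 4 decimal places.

0.2958

P(Rotor brake inoperative) [AND] = 0.34 × 0.11 = 0.037400
P(Safety chain unavailable) [AND] = 0.19 × 0.39 × 0.14 × 0.08 = 0.000830
P(Converter path fails) [AND] = 0.000830 × 0.40 × 0.35 = 0.000116
P(Pitch system down) [OR] = 1 − (1−0.06) × (1−0.07) × (1−0.000116) × (1−0.17) = 0.274498
P(Yaw brake down) [AND] = 0.32 × 0.274498 × 0.13 = 0.011419
P(Wind turbine shutdown fails) [OR] = 1 − (1−0.037400) × (1−0.011419) × (1−0.26) = 0.295810
Rounded to 4 decimal places: P(Wind turbine shutdown fails) ≈ 0.2958.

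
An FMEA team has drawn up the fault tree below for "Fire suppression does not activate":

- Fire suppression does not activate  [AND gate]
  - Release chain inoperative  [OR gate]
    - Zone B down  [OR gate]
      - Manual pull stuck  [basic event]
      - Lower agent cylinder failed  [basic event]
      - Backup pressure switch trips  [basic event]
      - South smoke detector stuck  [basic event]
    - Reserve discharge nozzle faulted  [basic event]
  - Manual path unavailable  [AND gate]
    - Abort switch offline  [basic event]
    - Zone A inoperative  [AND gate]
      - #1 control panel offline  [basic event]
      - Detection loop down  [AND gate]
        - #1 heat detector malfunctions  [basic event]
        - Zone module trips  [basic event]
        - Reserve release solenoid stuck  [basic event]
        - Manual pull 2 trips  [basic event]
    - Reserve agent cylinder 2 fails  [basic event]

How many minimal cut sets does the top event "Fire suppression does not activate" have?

Zone B down [OR]: union of children's cut sets → 4 cut set(s).
Release chain inoperative [OR]: union of children's cut sets → 5 cut set(s).
Detection loop down [AND]: one cut set from each child combined → 1 × 1 × 1 × 1 = 1 cut set(s).
Zone A inoperative [AND]: one cut set from each child combined → 1 × 1 = 1 cut set(s).
Manual path unavailable [AND]: one cut set from each child combined → 1 × 1 × 1 = 1 cut set(s).
Fire suppression does not activate [AND]: one cut set from each child combined → 5 × 1 = 5 cut set(s).
Minimal cut sets: {#1 control panel offline, #1 heat detector malfunctions, Abort switch offline, Manual pull 2 trips, Manual pull stuck, Reserve agent cylinder 2 fails, Reserve release solenoid stuck, Zone module trips}; {#1 control panel offline, #1 heat detector malfunctions, Abort switch offline, Lower agent cylinder failed, Manual pull 2 trips, Reserve agent cylinder 2 fails, Reserve release solenoid stuck, Zone module trips}; {#1 control panel offline, #1 heat detector malfunctions, Abort switch offline, Backup pressure switch trips, Manual pull 2 trips, Reserve agent cylinder 2 fails, Reserve release solenoid stuck, Zone module trips}; {#1 control panel offline, #1 heat detector malfunctions, Abort switch offline, Manual pull 2 trips, Reserve agent cylinder 2 fails, Reserve release solenoid stuck, South smoke detector stuck, Zone module trips}; {#1 control panel offline, #1 heat detector malfunctions, Abort switch offline, Manual pull 2 trips, Reserve agent cylinder 2 fails, Reserve discharge nozzle faulted, Reserve release solenoid stuck, Zone module trips}.

5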